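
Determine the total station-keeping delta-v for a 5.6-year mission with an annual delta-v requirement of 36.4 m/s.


dV = rate * years = 36.4 * 5.6
dV = 203.8400 m/s

203.8400 m/s


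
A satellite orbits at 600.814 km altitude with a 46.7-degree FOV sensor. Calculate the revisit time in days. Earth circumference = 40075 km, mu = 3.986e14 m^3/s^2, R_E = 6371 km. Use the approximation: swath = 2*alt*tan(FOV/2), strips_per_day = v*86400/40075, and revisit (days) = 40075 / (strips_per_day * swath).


swath = 2*600.814*tan(0.4075344) = 518.7464 km
v = sqrt(mu/r) = 7561.2875 m/s = 7.5613 km/s
strips/day = v*86400/40075 = 7.5613*86400/40075 = 16.3018
coverage/day = strips * swath = 16.3018 * 518.7464 = 8456.5071 km
revisit = 40075 / 8456.5071 = 4.7390 days

4.7390 days


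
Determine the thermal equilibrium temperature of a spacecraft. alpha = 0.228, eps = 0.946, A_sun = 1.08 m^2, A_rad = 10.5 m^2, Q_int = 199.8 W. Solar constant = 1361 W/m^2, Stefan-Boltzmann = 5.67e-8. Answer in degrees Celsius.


Numerator = alpha*S*A_sun + Q_int = 0.228*1361*1.08 + 199.8 = 534.9326 W
Denominator = eps*sigma*A_rad = 0.946*5.67e-8*10.5 = 5.632011e-07 W/K^4
T^4 = 9.4980752e+08 K^4
T = 175.5533 K = -97.5967 C

-97.5967 degrees Celsius


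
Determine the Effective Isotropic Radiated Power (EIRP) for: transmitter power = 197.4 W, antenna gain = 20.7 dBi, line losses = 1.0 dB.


Pt = 197.4 W = 22.9535 dBW
EIRP = Pt_dBW + Gt - losses = 22.9535 + 20.7 - 1.0 = 42.6535 dBW

42.6535 dBW


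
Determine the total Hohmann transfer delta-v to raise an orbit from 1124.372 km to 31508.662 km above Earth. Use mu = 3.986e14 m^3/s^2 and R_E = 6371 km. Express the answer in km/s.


r1 = 7495.3720 km = 7.495372e+06 m
r2 = 37879.6620 km = 3.7879662e+07 m
dv1 = sqrt(mu/r1)*(sqrt(2*r2/(r1+r2)) - 1) = 2130.4093 m/s
dv2 = sqrt(mu/r2)*(1 - sqrt(2*r1/(r1+r2))) = 1379.3590 m/s
total dv = |dv1| + |dv2| = 2130.4093 + 1379.3590 = 3509.7682 m/s = 3.5098 km/s

3.5098 km/s


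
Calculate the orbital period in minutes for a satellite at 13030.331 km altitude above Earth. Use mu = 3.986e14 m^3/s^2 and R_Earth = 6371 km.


r = 19401.3310 km = 1.9401331e+07 m
T = 2*pi*sqrt(r^3/mu) = 2*pi*sqrt(7.3028869e+21 / 3.986e14)
T = 26894.1925 s = 448.2365 min

448.2365 minutes


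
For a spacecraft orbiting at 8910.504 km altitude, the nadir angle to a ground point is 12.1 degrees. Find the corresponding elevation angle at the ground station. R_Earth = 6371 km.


r = R_E + alt = 15281.5040 km
Law of sines in the satellite / Earth-center / ground-point triangle:
  sin(nadir)/R_E = sin(90 + el)/r  =>  cos(el) = (r/R_E)*sin(nadir)
cos(el) = (15281.5040 / 6371.0000) * sin(12.1 deg) = 0.5027919
el = arccos(0.5027919) = 59.8151 deg
(Earth-central angle = 90 - nadir - el = 18.0849 deg)

59.8151 degrees


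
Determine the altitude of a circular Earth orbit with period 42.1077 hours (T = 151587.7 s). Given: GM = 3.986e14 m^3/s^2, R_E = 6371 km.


T = 151587.7 s
r = (mu*T^2/(4*pi^2))^(1/3) = (3.986e14 * 151587.7^2 / (4*pi^2))^(1/3)
r = 6.1447162e+07 m = 61447.1618 km
alt = r - R_E = 61447.1618 - 6371 = 55076.1618 km

55076.1618 km


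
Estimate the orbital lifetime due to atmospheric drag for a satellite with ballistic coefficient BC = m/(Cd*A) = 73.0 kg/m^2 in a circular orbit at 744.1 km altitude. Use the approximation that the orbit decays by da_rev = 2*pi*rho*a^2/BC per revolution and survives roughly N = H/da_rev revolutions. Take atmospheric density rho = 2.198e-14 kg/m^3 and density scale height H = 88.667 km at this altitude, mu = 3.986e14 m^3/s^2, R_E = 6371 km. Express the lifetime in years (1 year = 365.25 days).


a = R_E + alt = 7115.1000 km = 7.1151e+06 m
da_rev = 2*pi*rho*a^2/BC = 2*pi*2.198e-14*(7.1151e+06)^2/73.0 = 0.0957737986 m per revolution
N = H/da_rev = 88667.0000 m / 0.0957737986 m = 925796.0035 revolutions
P = 2*pi*sqrt(a^3/mu) = 5972.8655 s
lifetime = N*P = 925796.0035 * 5972.8655 = 5.529655e+09 s = 64000.6364 days
years = 64000.6364 / 365.25 = 175.2242 years

175.2242 years


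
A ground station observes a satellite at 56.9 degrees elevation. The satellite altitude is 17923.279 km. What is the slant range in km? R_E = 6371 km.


h = 17923.279 km, el = 56.9 deg
d = -R_E*sin(el) + sqrt((R_E*sin(el))^2 + 2*R_E*h + h^2)
d = -6371.0000*sin(0.9930923) + sqrt((6371.0000*0.8377187)^2 + 2*6371.0000*17923.279 + 17923.279^2)
d = 18706.7509 km

18706.7509 km


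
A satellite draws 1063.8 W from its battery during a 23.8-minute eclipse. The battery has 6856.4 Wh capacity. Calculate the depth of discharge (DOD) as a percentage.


E_used = P * t / 60 = 1063.8 * 23.8 / 60 = 421.9740 Wh
DOD = E_used / E_total * 100 = 421.9740 / 6856.4 * 100
DOD = 6.1545 %

6.1545 %


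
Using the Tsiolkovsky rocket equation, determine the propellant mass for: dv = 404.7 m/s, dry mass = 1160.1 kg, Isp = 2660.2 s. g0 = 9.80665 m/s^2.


ve = Isp * g0 = 2660.2 * 9.80665 = 26087.650330 m/s
mass ratio = exp(dv/ve) = exp(404.7/26087.650330) = 1.01563404
m_prop = m_dry * (mr - 1) = 1160.1 * (1.01563404 - 1)
m_prop = 18.1370 kg

18.1370 kg


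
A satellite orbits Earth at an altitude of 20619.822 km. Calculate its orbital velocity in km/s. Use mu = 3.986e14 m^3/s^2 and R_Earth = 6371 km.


r = R_E + alt = 6371.0 + 20619.822 = 26990.8220 km = 2.6990822e+07 m
v = sqrt(mu/r) = sqrt(3.986e14 / 2.6990822e+07) = 3842.9133 m/s = 3.8429 km/s

3.8429 km/s


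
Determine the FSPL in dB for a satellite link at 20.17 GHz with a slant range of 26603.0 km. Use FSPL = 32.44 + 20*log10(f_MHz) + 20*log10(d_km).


f = 20.17 GHz = 20170.0000 MHz
d = 26603.0 km
FSPL = 32.44 + 20*log10(20170.0000) + 20*log10(26603.0)
FSPL = 32.44 + 86.0941 + 88.4986
FSPL = 207.0327 dB

207.0327 dB


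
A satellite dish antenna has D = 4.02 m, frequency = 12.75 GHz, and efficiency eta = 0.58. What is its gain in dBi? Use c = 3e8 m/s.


lambda = c/f = 3e8 / 1.275e+10 = 0.02352941 m
G = eta*(pi*D/lambda)^2 = 0.58*(pi*4.02/0.02352941)^2
G = 167092.7879 (linear)
G = 10*log10(167092.7879) = 52.2296 dBi

52.2296 dBi


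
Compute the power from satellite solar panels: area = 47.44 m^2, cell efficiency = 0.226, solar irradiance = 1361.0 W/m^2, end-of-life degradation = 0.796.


P = area * eta * S * degradation
P = 47.44 * 0.226 * 1361.0 * 0.796
P = 11615.1364 W

11615.1364 W


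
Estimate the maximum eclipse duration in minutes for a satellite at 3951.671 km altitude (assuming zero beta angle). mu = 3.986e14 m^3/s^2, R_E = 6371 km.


r = 10322.6710 km
T = 173.9595 min
Eclipse fraction = arcsin(R_E/r)/pi = arcsin(6371.0000/10322.6710)/pi
= arcsin(0.6171852)/pi = 0.2117271
Eclipse duration = 0.2117271 * 173.9595 = 36.8319 min

36.8319 minutes


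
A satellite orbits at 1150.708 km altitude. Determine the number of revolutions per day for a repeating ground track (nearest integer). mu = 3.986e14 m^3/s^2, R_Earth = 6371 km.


r = 7.521708e+06 m
T = 2*pi*sqrt(r^3/mu) = 6492.1108 s = 108.2018 min
revs/day = 1440 / 108.2018 = 13.3085
Rounded: 13 revolutions per day

13 revolutions per day


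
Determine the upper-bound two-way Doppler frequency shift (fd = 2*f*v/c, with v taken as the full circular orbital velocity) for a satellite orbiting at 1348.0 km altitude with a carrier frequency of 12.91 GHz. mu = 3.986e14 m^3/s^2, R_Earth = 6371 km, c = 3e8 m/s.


r = 7.719e+06 m
v = sqrt(mu/r) = 7186.0151 m/s (worst-case radial velocity)
f = 12.91 GHz = 1.291e+10 Hz
fd = 2*f*v/c = 2*1.291e+10*7186.0151/3.0e+08
fd = 618476.3681 Hz

618476.3681 Hz


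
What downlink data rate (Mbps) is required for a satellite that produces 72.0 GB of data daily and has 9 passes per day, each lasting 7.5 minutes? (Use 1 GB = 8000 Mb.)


total contact time = 9 * 7.5 * 60 = 4050.0000 s
data = 72.0 GB = 576000.0000 Mb
rate = 576000.0000 / 4050.0000 = 142.2222 Mbps

142.2222 Mbps


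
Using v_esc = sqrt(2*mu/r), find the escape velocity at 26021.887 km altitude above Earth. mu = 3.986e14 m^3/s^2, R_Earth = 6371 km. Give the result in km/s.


r = 6371.0 + 26021.887 = 32392.8870 km = 3.2392887e+07 m
v_esc = sqrt(2*mu/r) = sqrt(2*3.986e14 / 3.2392887e+07)
v_esc = 4960.8811 m/s = 4.9609 km/s

4.9609 km/s


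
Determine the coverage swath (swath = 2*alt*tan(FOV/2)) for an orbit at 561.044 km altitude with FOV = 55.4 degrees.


FOV = 55.4 deg = 0.9669124 rad
swath = 2 * alt * tan(FOV/2) = 2 * 561.044 * tan(0.4834562)
swath = 2 * 561.044 * 0.5250117
swath = 589.1094 km

589.1094 km


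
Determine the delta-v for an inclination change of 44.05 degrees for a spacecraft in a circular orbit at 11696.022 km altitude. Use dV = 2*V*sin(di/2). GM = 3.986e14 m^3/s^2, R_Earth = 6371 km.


r = 18067.0220 km = 1.8067022e+07 m
V = sqrt(mu/r) = 4697.0519 m/s
di = 44.05 deg = 0.7688175 rad
dV = 2*V*sin(di/2) = 2*4697.0519*sin(0.3844088)
dV = 3522.8934 m/s = 3.5229 km/s

3.5229 km/s


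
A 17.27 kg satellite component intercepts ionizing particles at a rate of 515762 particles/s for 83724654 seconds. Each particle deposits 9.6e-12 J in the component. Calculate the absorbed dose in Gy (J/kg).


Total energy deposited = rate * time * E_per
  = 515762 * 83724654 * 9.6e-12 = 414.5472 J
Dose = E_total / mass = 414.5472 / 17.27
Dose = 24.0039 Gy

24.0039 Gy


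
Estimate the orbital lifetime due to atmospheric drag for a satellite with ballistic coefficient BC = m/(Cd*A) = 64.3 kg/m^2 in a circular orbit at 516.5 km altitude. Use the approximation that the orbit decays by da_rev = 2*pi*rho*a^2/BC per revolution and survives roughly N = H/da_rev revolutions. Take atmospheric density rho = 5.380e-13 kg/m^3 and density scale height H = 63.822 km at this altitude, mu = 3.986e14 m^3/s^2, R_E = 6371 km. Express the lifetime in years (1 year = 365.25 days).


a = R_E + alt = 6887.5000 km = 6.8875e+06 m
da_rev = 2*pi*rho*a^2/BC = 2*pi*5.380e-13*(6.8875e+06)^2/64.3 = 2.493873 m per revolution
N = H/da_rev = 63822.0000 m / 2.493873 m = 25591.5161 revolutions
P = 2*pi*sqrt(a^3/mu) = 5688.5770 s
lifetime = N*P = 25591.5161 * 5688.5770 = 1.4557931e+08 s = 1684.9457 days
years = 1684.9457 / 365.25 = 4.6131 years

4.6131 years


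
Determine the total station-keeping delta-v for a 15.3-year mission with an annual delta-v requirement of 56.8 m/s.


dV = rate * years = 56.8 * 15.3
dV = 869.0400 m/s

869.0400 m/s


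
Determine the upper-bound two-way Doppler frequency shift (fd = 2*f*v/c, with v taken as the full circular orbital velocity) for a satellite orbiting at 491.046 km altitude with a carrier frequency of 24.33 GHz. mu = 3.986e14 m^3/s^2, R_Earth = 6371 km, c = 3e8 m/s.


r = 6.862046e+06 m
v = sqrt(mu/r) = 7621.5242 m/s (worst-case radial velocity)
f = 24.33 GHz = 2.433e+10 Hz
fd = 2*f*v/c = 2*2.433e+10*7621.5242/3.0e+08
fd = 1.2362112e+06 Hz

1.2362e+06 Hz


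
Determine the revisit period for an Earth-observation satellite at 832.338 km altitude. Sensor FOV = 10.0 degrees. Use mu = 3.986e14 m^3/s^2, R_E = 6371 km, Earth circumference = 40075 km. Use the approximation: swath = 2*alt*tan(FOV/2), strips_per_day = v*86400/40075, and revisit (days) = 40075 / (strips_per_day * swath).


swath = 2*832.338*tan(0.08726646) = 145.6403 km
v = sqrt(mu/r) = 7438.7806 m/s = 7.4388 km/s
strips/day = v*86400/40075 = 7.4388*86400/40075 = 16.0377
coverage/day = strips * swath = 16.0377 * 145.6403 = 2335.7344 km
revisit = 40075 / 2335.7344 = 17.1573 days

17.1573 days


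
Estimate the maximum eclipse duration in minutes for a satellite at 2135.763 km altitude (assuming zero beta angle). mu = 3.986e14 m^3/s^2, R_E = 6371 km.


r = 8506.7630 km
T = 130.1387 min
Eclipse fraction = arcsin(R_E/r)/pi = arcsin(6371.0000/8506.7630)/pi
= arcsin(0.7489335)/pi = 0.2694338
Eclipse duration = 0.2694338 * 130.1387 = 35.0638 min

35.0638 minutes


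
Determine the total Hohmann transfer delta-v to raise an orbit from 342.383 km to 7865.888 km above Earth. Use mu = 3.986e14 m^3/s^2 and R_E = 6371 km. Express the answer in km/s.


r1 = 6713.3830 km = 6.713383e+06 m
r2 = 14236.8880 km = 1.4236888e+07 m
dv1 = sqrt(mu/r1)*(sqrt(2*r2/(r1+r2)) - 1) = 1277.6391 m/s
dv2 = sqrt(mu/r2)*(1 - sqrt(2*r1/(r1+r2))) = 1055.3230 m/s
total dv = |dv1| + |dv2| = 1277.6391 + 1055.3230 = 2332.9621 m/s = 2.3330 km/s

2.3330 km/s


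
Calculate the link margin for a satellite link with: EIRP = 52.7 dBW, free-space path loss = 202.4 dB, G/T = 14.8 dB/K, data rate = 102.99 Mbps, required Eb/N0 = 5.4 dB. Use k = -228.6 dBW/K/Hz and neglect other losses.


C/N0 = EIRP - FSPL + G/T - k = 52.7 - 202.4 + 14.8 - (-228.6)
C/N0 = 93.7000 dB-Hz
R_b = 102.99 Mbps = 1.0299e+08 bps -> 10*log10(R_b) = 80.1280 dB-Hz
Eb/N0 = C/N0 - 10*log10(R_b) = 93.7000 - 80.1280 = 13.5720 dB
Margin = Eb/N0 - Eb/N0_req = 13.5720 - 5.4 = 8.1720 dB (link closes)

8.1720 dB


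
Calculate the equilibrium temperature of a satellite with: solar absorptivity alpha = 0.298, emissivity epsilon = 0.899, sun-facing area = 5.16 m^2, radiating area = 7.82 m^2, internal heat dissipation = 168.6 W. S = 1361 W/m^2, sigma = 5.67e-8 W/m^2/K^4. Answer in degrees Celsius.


Numerator = alpha*S*A_sun + Q_int = 0.298*1361*5.16 + 168.6 = 2261.3825 W
Denominator = eps*sigma*A_rad = 0.899*5.67e-8*7.82 = 3.9861121e-07 W/K^4
T^4 = 5.6731533e+09 K^4
T = 274.4455 K = 1.2955 C

1.2955 degrees Celsius


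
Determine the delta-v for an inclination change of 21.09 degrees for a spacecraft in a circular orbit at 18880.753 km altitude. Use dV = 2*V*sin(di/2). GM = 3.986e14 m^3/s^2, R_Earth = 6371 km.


r = 25251.7530 km = 2.5251753e+07 m
V = sqrt(mu/r) = 3973.0395 m/s
di = 21.09 deg = 0.3680899 rad
dV = 2*V*sin(di/2) = 2*3973.0395*sin(0.184045)
dV = 1454.1938 m/s = 1.4542 km/s

1.4542 km/s


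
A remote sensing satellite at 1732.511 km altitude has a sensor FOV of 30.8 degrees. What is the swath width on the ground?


FOV = 30.8 deg = 0.5375614 rad
swath = 2 * alt * tan(FOV/2) = 2 * 1732.511 * tan(0.2687807)
swath = 2 * 1732.511 * 0.2754459
swath = 954.4261 km

954.4261 km


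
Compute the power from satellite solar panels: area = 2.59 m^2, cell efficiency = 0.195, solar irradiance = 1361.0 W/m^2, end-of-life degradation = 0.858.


P = area * eta * S * degradation
P = 2.59 * 0.195 * 1361.0 * 0.858
P = 589.7661 W

589.7661 W


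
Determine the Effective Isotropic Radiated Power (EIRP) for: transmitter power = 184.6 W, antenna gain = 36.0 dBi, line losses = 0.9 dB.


Pt = 184.6 W = 22.6623 dBW
EIRP = Pt_dBW + Gt - losses = 22.6623 + 36.0 - 0.9 = 57.7623 dBW

57.7623 dBW


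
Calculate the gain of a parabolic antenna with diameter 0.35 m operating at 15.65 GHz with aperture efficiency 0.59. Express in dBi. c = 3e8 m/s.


lambda = c/f = 3e8 / 1.565e+10 = 0.01916933 m
G = eta*(pi*D/lambda)^2 = 0.59*(pi*0.35/0.01916933)^2
G = 1941.2167 (linear)
G = 10*log10(1941.2167) = 32.8807 dBi

32.8807 dBi


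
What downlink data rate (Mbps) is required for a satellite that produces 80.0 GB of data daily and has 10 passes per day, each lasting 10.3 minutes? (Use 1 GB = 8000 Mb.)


total contact time = 10 * 10.3 * 60 = 6180.0000 s
data = 80.0 GB = 640000.0000 Mb
rate = 640000.0000 / 6180.0000 = 103.5599 Mbps

103.5599 Mbps


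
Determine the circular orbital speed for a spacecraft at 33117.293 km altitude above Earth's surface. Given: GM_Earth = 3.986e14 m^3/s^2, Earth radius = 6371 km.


r = R_E + alt = 6371.0 + 33117.293 = 39488.2930 km = 3.9488293e+07 m
v = sqrt(mu/r) = sqrt(3.986e14 / 3.9488293e+07) = 3177.1262 m/s = 3.1771 km/s

3.1771 km/s


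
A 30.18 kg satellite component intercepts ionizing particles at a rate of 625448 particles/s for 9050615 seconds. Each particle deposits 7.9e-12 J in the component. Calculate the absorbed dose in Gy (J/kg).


Total energy deposited = rate * time * E_per
  = 625448 * 9050615 * 7.9e-12 = 44.7194 J
Dose = E_total / mass = 44.7194 / 30.18
Dose = 1.4818 Gy

1.4818 Gy


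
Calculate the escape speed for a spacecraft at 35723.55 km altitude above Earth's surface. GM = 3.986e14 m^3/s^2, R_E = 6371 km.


r = 6371.0 + 35723.55 = 42094.5500 km = 4.209455e+07 m
v_esc = sqrt(2*mu/r) = sqrt(2*3.986e14 / 4.209455e+07)
v_esc = 4351.8179 m/s = 4.3518 km/s

4.3518 km/s


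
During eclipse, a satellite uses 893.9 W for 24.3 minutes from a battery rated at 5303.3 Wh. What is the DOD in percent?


E_used = P * t / 60 = 893.9 * 24.3 / 60 = 362.0295 Wh
DOD = E_used / E_total * 100 = 362.0295 / 5303.3 * 100
DOD = 6.8265 %

6.8265 %


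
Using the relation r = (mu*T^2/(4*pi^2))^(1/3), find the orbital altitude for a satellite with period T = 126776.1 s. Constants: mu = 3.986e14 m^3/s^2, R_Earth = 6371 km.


T = 126776.1 s
r = (mu*T^2/(4*pi^2))^(1/3) = (3.986e14 * 126776.1^2 / (4*pi^2))^(1/3)
r = 5.4544476e+07 m = 54544.4765 km
alt = r - R_E = 54544.4765 - 6371 = 48173.4765 km

48173.4765 km


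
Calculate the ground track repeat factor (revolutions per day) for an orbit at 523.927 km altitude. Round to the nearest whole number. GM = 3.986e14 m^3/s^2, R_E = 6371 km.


r = 6.894927e+06 m
T = 2*pi*sqrt(r^3/mu) = 5697.7807 s = 94.9630 min
revs/day = 1440 / 94.9630 = 15.1638
Rounded: 15 revolutions per day

15 revolutions per day


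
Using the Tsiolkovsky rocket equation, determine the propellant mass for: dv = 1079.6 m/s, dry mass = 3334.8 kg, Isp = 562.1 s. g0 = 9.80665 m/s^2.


ve = Isp * g0 = 562.1 * 9.80665 = 5512.317965 m/s
mass ratio = exp(dv/ve) = exp(1079.6/5512.317965) = 1.21634720
m_prop = m_dry * (mr - 1) = 3334.8 * (1.21634720 - 1)
m_prop = 721.4747 kg

721.4747 kg


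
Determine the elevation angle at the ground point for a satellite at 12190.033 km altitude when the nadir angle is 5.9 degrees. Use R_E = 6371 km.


r = R_E + alt = 18561.0330 km
Law of sines in the satellite / Earth-center / ground-point triangle:
  sin(nadir)/R_E = sin(90 + el)/r  =>  cos(el) = (r/R_E)*sin(nadir)
cos(el) = (18561.0330 / 6371.0000) * sin(5.9 deg) = 0.2994719
el = arccos(0.2994719) = 72.5741 deg
(Earth-central angle = 90 - nadir - el = 11.5259 deg)

72.5741 degrees


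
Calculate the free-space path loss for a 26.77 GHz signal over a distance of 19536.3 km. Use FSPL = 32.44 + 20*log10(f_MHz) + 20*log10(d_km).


f = 26.77 GHz = 26770.0000 MHz
d = 19536.3 km
FSPL = 32.44 + 20*log10(26770.0000) + 20*log10(19536.3)
FSPL = 32.44 + 88.5530 + 85.8168
FSPL = 206.8098 dB

206.8098 dB


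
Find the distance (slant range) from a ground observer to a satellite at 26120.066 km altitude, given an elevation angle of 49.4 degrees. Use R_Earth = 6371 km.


h = 26120.066 km, el = 49.4 deg
d = -R_E*sin(el) + sqrt((R_E*sin(el))^2 + 2*R_E*h + h^2)
d = -6371.0000*sin(0.8621927) + sqrt((6371.0000*0.7592713)^2 + 2*6371.0000*26120.066 + 26120.066^2)
d = 27388.1285 km

27388.1285 km


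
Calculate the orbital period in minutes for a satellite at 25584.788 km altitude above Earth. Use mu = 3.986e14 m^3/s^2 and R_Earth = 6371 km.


r = 31955.7880 km = 3.1955788e+07 m
T = 2*pi*sqrt(r^3/mu) = 2*pi*sqrt(3.2632368e+22 / 3.986e14)
T = 56850.6609 s = 947.5110 min

947.5110 minutes


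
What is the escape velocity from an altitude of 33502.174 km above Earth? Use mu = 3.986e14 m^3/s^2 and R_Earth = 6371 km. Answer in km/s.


r = 6371.0 + 33502.174 = 39873.1740 km = 3.9873174e+07 m
v_esc = sqrt(2*mu/r) = sqrt(2*3.986e14 / 3.9873174e+07)
v_esc = 4471.3971 m/s = 4.4714 km/s

4.4714 km/s


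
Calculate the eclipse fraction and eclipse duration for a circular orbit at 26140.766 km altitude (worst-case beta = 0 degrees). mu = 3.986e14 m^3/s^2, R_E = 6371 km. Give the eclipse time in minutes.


r = 32511.7660 km
T = 972.3460 min
Eclipse fraction = arcsin(R_E/r)/pi = arcsin(6371.0000/32511.7660)/pi
= arcsin(0.1959598)/pi = 0.06278222
Eclipse duration = 0.06278222 * 972.3460 = 61.0460 min

61.0460 minutes


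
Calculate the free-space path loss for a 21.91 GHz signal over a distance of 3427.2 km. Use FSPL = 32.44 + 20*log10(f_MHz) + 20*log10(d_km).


f = 21.91 GHz = 21910.0000 MHz
d = 3427.2 km
FSPL = 32.44 + 20*log10(21910.0000) + 20*log10(3427.2)
FSPL = 32.44 + 86.8128 + 70.6988
FSPL = 189.9516 dB

189.9516 dB


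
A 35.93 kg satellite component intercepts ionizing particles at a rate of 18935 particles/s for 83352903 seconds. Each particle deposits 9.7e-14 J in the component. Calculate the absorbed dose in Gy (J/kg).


Total energy deposited = rate * time * E_per
  = 18935 * 83352903 * 9.7e-14 = 0.1530939 J
Dose = E_total / mass = 0.1530939 / 35.93
Dose = 0.004260892 Gy

0.0043 Gy


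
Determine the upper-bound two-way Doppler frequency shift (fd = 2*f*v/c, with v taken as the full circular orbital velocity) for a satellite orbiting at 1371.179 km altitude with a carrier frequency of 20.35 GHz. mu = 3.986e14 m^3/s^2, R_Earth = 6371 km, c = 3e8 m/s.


r = 7.742179e+06 m
v = sqrt(mu/r) = 7175.2501 m/s (worst-case radial velocity)
f = 20.35 GHz = 2.035e+10 Hz
fd = 2*f*v/c = 2*2.035e+10*7175.2501/3.0e+08
fd = 973442.2630 Hz

973442.2630 Hz


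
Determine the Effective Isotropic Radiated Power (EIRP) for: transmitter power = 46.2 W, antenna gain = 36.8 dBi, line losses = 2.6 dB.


Pt = 46.2 W = 16.6464 dBW
EIRP = Pt_dBW + Gt - losses = 16.6464 + 36.8 - 2.6 = 50.8464 dBW

50.8464 dBW


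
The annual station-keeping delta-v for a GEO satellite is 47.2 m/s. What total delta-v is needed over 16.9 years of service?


dV = rate * years = 47.2 * 16.9
dV = 797.6800 m/s

797.6800 m/s


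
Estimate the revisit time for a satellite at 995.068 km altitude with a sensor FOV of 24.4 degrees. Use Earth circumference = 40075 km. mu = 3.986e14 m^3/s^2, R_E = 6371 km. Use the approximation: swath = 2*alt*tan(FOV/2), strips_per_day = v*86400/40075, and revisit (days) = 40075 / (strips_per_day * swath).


swath = 2*995.068*tan(0.2129302) = 430.2826 km
v = sqrt(mu/r) = 7356.1535 m/s = 7.3562 km/s
strips/day = v*86400/40075 = 7.3562*86400/40075 = 15.8596
coverage/day = strips * swath = 15.8596 * 430.2826 = 6824.0911 km
revisit = 40075 / 6824.0911 = 5.8726 days

5.8726 days


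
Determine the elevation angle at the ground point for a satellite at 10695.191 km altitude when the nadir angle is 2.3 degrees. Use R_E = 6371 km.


r = R_E + alt = 17066.1910 km
Law of sines in the satellite / Earth-center / ground-point triangle:
  sin(nadir)/R_E = sin(90 + el)/r  =>  cos(el) = (r/R_E)*sin(nadir)
cos(el) = (17066.1910 / 6371.0000) * sin(2.3 deg) = 0.1075023
el = arccos(0.1075023) = 83.8286 deg
(Earth-central angle = 90 - nadir - el = 3.8714 deg)

83.8286 degrees


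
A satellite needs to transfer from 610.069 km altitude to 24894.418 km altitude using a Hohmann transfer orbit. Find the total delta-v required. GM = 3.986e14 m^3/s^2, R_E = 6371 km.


r1 = 6981.0690 km = 6.981069e+06 m
r2 = 31265.4180 km = 3.1265418e+07 m
dv1 = sqrt(mu/r1)*(sqrt(2*r2/(r1+r2)) - 1) = 2105.5481 m/s
dv2 = sqrt(mu/r2)*(1 - sqrt(2*r1/(r1+r2))) = 1413.2309 m/s
total dv = |dv1| + |dv2| = 2105.5481 + 1413.2309 = 3518.7790 m/s = 3.5188 km/s

3.5188 km/s


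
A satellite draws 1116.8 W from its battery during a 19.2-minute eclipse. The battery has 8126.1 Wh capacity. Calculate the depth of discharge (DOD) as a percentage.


E_used = P * t / 60 = 1116.8 * 19.2 / 60 = 357.3760 Wh
DOD = E_used / E_total * 100 = 357.3760 / 8126.1 * 100
DOD = 4.3979 %

4.3979 %


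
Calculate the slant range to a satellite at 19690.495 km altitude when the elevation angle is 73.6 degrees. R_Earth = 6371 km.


h = 19690.495 km, el = 73.6 deg
d = -R_E*sin(el) + sqrt((R_E*sin(el))^2 + 2*R_E*h + h^2)
d = -6371.0000*sin(1.2846) + sqrt((6371.0000*0.959314)^2 + 2*6371.0000*19690.495 + 19690.495^2)
d = 19887.5539 km

19887.5539 km


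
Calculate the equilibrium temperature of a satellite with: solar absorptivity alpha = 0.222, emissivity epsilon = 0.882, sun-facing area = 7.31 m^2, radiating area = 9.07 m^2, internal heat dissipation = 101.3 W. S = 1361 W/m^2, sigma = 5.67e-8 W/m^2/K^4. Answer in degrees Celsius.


Numerator = alpha*S*A_sun + Q_int = 0.222*1361*7.31 + 101.3 = 2309.9580 W
Denominator = eps*sigma*A_rad = 0.882*5.67e-8*9.07 = 4.5358526e-07 W/K^4
T^4 = 5.0926656e+09 K^4
T = 267.1384 K = -6.0116 C

-6.0116 degrees Celsius


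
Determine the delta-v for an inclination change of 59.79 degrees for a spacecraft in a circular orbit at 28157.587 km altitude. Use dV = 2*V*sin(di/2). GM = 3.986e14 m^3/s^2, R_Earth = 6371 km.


r = 34528.5870 km = 3.4528587e+07 m
V = sqrt(mu/r) = 3397.6547 m/s
di = 59.79 deg = 1.0435 rad
dV = 2*V*sin(di/2) = 2*3397.6547*sin(0.5217662)
dV = 3386.8644 m/s = 3.3869 km/s

3.3869 km/s


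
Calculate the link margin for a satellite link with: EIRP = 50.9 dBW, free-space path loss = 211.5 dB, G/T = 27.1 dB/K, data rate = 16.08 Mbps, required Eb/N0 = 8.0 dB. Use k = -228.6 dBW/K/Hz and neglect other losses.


C/N0 = EIRP - FSPL + G/T - k = 50.9 - 211.5 + 27.1 - (-228.6)
C/N0 = 95.1000 dB-Hz
R_b = 16.08 Mbps = 1.608e+07 bps -> 10*log10(R_b) = 72.0629 dB-Hz
Eb/N0 = C/N0 - 10*log10(R_b) = 95.1000 - 72.0629 = 23.0371 dB
Margin = Eb/N0 - Eb/N0_req = 23.0371 - 8.0 = 15.0371 dB (link closes)

15.0371 dB


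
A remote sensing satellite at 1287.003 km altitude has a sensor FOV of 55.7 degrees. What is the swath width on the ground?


FOV = 55.7 deg = 0.9721484 rad
swath = 2 * alt * tan(FOV/2) = 2 * 1287.003 * tan(0.4860742)
swath = 2 * 1287.003 * 0.528356
swath = 1359.9914 km

1359.9914 km


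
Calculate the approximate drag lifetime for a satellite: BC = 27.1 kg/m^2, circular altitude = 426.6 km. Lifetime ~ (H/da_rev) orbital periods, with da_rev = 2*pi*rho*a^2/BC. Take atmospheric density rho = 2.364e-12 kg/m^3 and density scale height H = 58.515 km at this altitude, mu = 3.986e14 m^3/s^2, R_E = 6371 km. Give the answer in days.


a = R_E + alt = 6797.6000 km = 6.7976e+06 m
da_rev = 2*pi*rho*a^2/BC = 2*pi*2.364e-12*(6.7976e+06)^2/27.1 = 25.326155 m per revolution
N = H/da_rev = 58515.0000 m / 25.326155 m = 2310.4573 revolutions
P = 2*pi*sqrt(a^3/mu) = 5577.5649 s
lifetime = N*P = 2310.4573 * 5577.5649 = 1.2886726e+07 s = 149.1519 days

149.1519 days


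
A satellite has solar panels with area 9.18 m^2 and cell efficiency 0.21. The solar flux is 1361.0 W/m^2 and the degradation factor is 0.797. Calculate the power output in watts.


P = area * eta * S * degradation
P = 9.18 * 0.21 * 1361.0 * 0.797
P = 2091.1174 W

2091.1174 W


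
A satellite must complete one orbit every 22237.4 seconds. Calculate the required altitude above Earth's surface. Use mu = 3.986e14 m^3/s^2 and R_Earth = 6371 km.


T = 22237.4 s
r = (mu*T^2/(4*pi^2))^(1/3) = (3.986e14 * 22237.4^2 / (4*pi^2))^(1/3)
r = 1.7091566e+07 m = 17091.5661 km
alt = r - R_E = 17091.5661 - 6371 = 10720.5661 km

10720.5661 km


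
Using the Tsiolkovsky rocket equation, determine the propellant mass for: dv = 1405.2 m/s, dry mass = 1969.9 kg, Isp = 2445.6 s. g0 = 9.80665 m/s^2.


ve = Isp * g0 = 2445.6 * 9.80665 = 23983.143240 m/s
mass ratio = exp(dv/ve) = exp(1405.2/23983.143240) = 1.06034163
m_prop = m_dry * (mr - 1) = 1969.9 * (1.06034163 - 1)
m_prop = 118.8670 kg

118.8670 kg


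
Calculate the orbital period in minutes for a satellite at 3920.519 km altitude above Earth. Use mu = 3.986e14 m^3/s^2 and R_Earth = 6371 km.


r = 10291.5190 km = 1.0291519e+07 m
T = 2*pi*sqrt(r^3/mu) = 2*pi*sqrt(1.09003e+21 / 3.986e14)
T = 10390.3563 s = 173.1726 min

173.1726 minutes


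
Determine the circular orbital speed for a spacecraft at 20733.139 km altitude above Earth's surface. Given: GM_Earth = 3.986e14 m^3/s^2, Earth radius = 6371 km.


r = R_E + alt = 6371.0 + 20733.139 = 27104.1390 km = 2.7104139e+07 m
v = sqrt(mu/r) = sqrt(3.986e14 / 2.7104139e+07) = 3834.8717 m/s = 3.8349 km/s

3.8349 km/s


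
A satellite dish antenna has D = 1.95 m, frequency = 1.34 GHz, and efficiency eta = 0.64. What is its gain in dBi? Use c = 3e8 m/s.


lambda = c/f = 3e8 / 1.34e+09 = 0.2238806 m
G = eta*(pi*D/lambda)^2 = 0.64*(pi*1.95/0.2238806)^2
G = 479.1991 (linear)
G = 10*log10(479.1991) = 26.8052 dBi

26.8052 dBi


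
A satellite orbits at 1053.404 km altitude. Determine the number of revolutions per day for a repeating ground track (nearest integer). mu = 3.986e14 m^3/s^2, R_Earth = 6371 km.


r = 7.424404e+06 m
T = 2*pi*sqrt(r^3/mu) = 6366.5421 s = 106.1090 min
revs/day = 1440 / 106.1090 = 13.5709
Rounded: 14 revolutions per day

14 revolutions per day


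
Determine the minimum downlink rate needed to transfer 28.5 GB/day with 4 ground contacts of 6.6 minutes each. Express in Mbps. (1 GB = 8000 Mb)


total contact time = 4 * 6.6 * 60 = 1584.0000 s
data = 28.5 GB = 228000.0000 Mb
rate = 228000.0000 / 1584.0000 = 143.9394 Mbps

143.9394 Mbps


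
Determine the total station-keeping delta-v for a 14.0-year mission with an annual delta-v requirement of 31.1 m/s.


dV = rate * years = 31.1 * 14.0
dV = 435.4000 m/s

435.4000 m/s


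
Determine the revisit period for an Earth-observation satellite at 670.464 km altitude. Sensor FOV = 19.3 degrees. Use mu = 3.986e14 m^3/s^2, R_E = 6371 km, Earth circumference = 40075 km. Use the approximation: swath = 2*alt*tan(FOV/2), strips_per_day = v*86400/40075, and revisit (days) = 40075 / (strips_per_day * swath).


swath = 2*670.464*tan(0.1684243) = 228.0048 km
v = sqrt(mu/r) = 7523.7987 m/s = 7.5238 km/s
strips/day = v*86400/40075 = 7.5238*86400/40075 = 16.2210
coverage/day = strips * swath = 16.2210 * 228.0048 = 3698.4642 km
revisit = 40075 / 3698.4642 = 10.8356 days

10.8356 days


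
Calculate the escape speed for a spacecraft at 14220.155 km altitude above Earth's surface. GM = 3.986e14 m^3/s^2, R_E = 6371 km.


r = 6371.0 + 14220.155 = 20591.1550 km = 2.0591155e+07 m
v_esc = sqrt(2*mu/r) = sqrt(2*3.986e14 / 2.0591155e+07)
v_esc = 6222.1903 m/s = 6.2222 km/s

6.2222 km/s


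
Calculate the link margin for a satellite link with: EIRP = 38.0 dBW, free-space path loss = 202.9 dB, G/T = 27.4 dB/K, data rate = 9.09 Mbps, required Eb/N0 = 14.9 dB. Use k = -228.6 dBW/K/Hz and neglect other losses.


C/N0 = EIRP - FSPL + G/T - k = 38.0 - 202.9 + 27.4 - (-228.6)
C/N0 = 91.1000 dB-Hz
R_b = 9.09 Mbps = 9.09e+06 bps -> 10*log10(R_b) = 69.5856 dB-Hz
Eb/N0 = C/N0 - 10*log10(R_b) = 91.1000 - 69.5856 = 21.5144 dB
Margin = Eb/N0 - Eb/N0_req = 21.5144 - 14.9 = 6.6144 dB (link closes)

6.6144 dB


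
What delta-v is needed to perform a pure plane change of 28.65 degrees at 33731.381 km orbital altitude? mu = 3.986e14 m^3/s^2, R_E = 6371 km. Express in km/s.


r = 40102.3810 km = 4.0102381e+07 m
V = sqrt(mu/r) = 3152.7067 m/s
di = 28.65 deg = 0.5000368 rad
dV = 2*V*sin(di/2) = 2*3152.7067*sin(0.2500184)
dV = 1560.0967 m/s = 1.5601 km/s

1.5601 km/s


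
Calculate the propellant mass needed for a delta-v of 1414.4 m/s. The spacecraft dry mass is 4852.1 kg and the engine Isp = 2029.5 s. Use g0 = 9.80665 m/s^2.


ve = Isp * g0 = 2029.5 * 9.80665 = 19902.596175 m/s
mass ratio = exp(dv/ve) = exp(1414.4/19902.596175) = 1.07365220
m_prop = m_dry * (mr - 1) = 4852.1 * (1.07365220 - 1)
m_prop = 357.3678 kg

357.3678 kg


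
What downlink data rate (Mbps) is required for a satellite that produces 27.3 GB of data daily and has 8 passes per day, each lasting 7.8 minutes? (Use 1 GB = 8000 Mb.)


total contact time = 8 * 7.8 * 60 = 3744.0000 s
data = 27.3 GB = 218400.0000 Mb
rate = 218400.0000 / 3744.0000 = 58.3333 Mbps

58.3333 Mbps


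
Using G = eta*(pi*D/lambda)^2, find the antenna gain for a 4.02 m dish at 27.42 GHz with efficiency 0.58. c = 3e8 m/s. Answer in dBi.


lambda = c/f = 3e8 / 2.742e+10 = 0.01094092 m
G = eta*(pi*D/lambda)^2 = 0.58*(pi*4.02/0.01094092)^2
G = 772809.1164 (linear)
G = 10*log10(772809.1164) = 58.8807 dBi

58.8807 dBi


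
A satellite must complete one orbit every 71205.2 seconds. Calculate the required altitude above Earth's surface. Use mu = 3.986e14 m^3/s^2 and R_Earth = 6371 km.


T = 71205.2 s
r = (mu*T^2/(4*pi^2))^(1/3) = (3.986e14 * 71205.2^2 / (4*pi^2))^(1/3)
r = 3.7130745e+07 m = 37130.7447 km
alt = r - R_E = 37130.7447 - 6371 = 30759.7447 km

30759.7447 km


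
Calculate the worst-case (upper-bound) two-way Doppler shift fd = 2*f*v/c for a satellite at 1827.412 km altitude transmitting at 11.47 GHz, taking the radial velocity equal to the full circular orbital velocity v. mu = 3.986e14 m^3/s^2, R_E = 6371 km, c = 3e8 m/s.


r = 8.198412e+06 m
v = sqrt(mu/r) = 6972.7449 m/s (worst-case radial velocity)
f = 11.47 GHz = 1.147e+10 Hz
fd = 2*f*v/c = 2*1.147e+10*6972.7449/3.0e+08
fd = 533182.5610 Hz

533182.5610 Hz


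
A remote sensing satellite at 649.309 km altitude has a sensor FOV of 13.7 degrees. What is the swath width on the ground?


FOV = 13.7 deg = 0.2391101 rad
swath = 2 * alt * tan(FOV/2) = 2 * 649.309 * tan(0.1195551)
swath = 2 * 649.309 * 0.1201279
swath = 156.0003 km

156.0003 km


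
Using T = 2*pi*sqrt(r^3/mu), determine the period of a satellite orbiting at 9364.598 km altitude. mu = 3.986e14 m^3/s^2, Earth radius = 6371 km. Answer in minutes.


r = 15735.5980 km = 1.5735598e+07 m
T = 2*pi*sqrt(r^3/mu) = 2*pi*sqrt(3.8962764e+21 / 3.986e14)
T = 19644.2793 s = 327.4047 min

327.4047 minutes


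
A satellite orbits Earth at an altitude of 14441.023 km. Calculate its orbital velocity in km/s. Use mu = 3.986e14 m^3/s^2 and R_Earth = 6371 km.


r = R_E + alt = 6371.0 + 14441.023 = 20812.0230 km = 2.0812023e+07 m
v = sqrt(mu/r) = sqrt(3.986e14 / 2.0812023e+07) = 4376.3445 m/s = 4.3763 km/s

4.3763 km/s


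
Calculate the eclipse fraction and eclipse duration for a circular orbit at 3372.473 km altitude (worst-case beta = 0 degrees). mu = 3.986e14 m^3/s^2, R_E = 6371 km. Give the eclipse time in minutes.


r = 9743.4730 km
T = 159.5257 min
Eclipse fraction = arcsin(R_E/r)/pi = arcsin(6371.0000/9743.4730)/pi
= arcsin(0.6538736)/pi = 0.2268572
Eclipse duration = 0.2268572 * 159.5257 = 36.1896 min

36.1896 minutes


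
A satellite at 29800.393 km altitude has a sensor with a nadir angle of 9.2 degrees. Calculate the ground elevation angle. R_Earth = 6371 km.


r = R_E + alt = 36171.3930 km
Law of sines in the satellite / Earth-center / ground-point triangle:
  sin(nadir)/R_E = sin(90 + el)/r  =>  cos(el) = (r/R_E)*sin(nadir)
cos(el) = (36171.3930 / 6371.0000) * sin(9.2 deg) = 0.9077265
el = arccos(0.9077265) = 24.8070 deg
(Earth-central angle = 90 - nadir - el = 55.9930 deg)

24.8070 degrees


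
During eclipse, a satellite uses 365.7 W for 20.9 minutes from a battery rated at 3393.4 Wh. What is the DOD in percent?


E_used = P * t / 60 = 365.7 * 20.9 / 60 = 127.3855 Wh
DOD = E_used / E_total * 100 = 127.3855 / 3393.4 * 100
DOD = 3.7539 %

3.7539 %


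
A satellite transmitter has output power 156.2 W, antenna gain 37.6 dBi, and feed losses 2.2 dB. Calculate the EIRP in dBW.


Pt = 156.2 W = 21.9368 dBW
EIRP = Pt_dBW + Gt - losses = 21.9368 + 37.6 - 2.2 = 57.3368 dBW

57.3368 dBW


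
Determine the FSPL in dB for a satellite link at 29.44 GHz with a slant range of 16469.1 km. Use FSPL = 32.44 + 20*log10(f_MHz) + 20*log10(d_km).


f = 29.44 GHz = 29440.0000 MHz
d = 16469.1 km
FSPL = 32.44 + 20*log10(29440.0000) + 20*log10(16469.1)
FSPL = 32.44 + 89.3788 + 84.3334
FSPL = 206.1522 dB

206.1522 dB


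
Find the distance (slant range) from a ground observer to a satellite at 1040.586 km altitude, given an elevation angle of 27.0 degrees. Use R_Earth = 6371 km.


h = 1040.586 km, el = 27.0 deg
d = -R_E*sin(el) + sqrt((R_E*sin(el))^2 + 2*R_E*h + h^2)
d = -6371.0000*sin(0.4712389) + sqrt((6371.0000*0.4539905)^2 + 2*6371.0000*1040.586 + 1040.586^2)
d = 1872.8957 km

1872.8957 km


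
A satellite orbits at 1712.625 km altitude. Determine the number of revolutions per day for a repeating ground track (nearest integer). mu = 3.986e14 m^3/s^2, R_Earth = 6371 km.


r = 8.083625e+06 m
T = 2*pi*sqrt(r^3/mu) = 7233.0332 s = 120.5506 min
revs/day = 1440 / 120.5506 = 11.9452
Rounded: 12 revolutions per day

12 revolutions per day


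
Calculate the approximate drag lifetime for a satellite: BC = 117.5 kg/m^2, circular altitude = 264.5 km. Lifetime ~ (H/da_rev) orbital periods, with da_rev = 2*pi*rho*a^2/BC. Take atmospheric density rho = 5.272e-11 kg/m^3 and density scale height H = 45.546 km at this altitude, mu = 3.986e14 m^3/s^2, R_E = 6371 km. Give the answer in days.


a = R_E + alt = 6635.5000 km = 6.6355e+06 m
da_rev = 2*pi*rho*a^2/BC = 2*pi*5.272e-11*(6.6355e+06)^2/117.5 = 124.126557 m per revolution
N = H/da_rev = 45546.0000 m / 124.126557 m = 366.9320 revolutions
P = 2*pi*sqrt(a^3/mu) = 5379.2497 s
lifetime = N*P = 366.9320 * 5379.2497 = 1.9738186e+06 s = 22.8451 days

22.8451 days


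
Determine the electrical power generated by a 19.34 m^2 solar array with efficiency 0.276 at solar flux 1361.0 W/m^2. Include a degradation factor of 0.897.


P = area * eta * S * degradation
P = 19.34 * 0.276 * 1361.0 * 0.897
P = 6516.5258 W

6516.5258 W


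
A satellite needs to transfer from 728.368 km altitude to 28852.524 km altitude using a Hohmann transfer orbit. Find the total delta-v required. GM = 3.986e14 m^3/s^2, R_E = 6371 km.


r1 = 7099.3680 km = 7.099368e+06 m
r2 = 35223.5240 km = 3.5223524e+07 m
dv1 = sqrt(mu/r1)*(sqrt(2*r2/(r1+r2)) - 1) = 2174.1878 m/s
dv2 = sqrt(mu/r2)*(1 - sqrt(2*r1/(r1+r2))) = 1415.5203 m/s
total dv = |dv1| + |dv2| = 2174.1878 + 1415.5203 = 3589.7081 m/s = 3.5897 km/s

3.5897 km/s


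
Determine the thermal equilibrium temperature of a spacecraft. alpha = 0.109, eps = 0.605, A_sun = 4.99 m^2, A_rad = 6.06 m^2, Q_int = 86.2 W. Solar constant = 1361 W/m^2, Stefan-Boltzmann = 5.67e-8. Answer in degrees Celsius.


Numerator = alpha*S*A_sun + Q_int = 0.109*1361*4.99 + 86.2 = 826.4615 W
Denominator = eps*sigma*A_rad = 0.605*5.67e-8*6.06 = 2.0787921e-07 W/K^4
T^4 = 3.9756814e+09 K^4
T = 251.1036 K = -22.0464 C

-22.0464 degrees Celsius


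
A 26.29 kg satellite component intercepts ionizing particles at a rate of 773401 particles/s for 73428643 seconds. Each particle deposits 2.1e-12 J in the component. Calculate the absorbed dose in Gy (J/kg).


Total energy deposited = rate * time * E_per
  = 773401 * 73428643 * 2.1e-12 = 119.2586 J
Dose = E_total / mass = 119.2586 / 26.29
Dose = 4.5363 Gy

4.5363 Gy


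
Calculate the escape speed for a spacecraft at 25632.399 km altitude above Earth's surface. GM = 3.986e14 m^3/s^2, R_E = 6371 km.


r = 6371.0 + 25632.399 = 32003.3990 km = 3.2003399e+07 m
v_esc = sqrt(2*mu/r) = sqrt(2*3.986e14 / 3.2003399e+07)
v_esc = 4990.9773 m/s = 4.9910 km/s

4.9910 km/s


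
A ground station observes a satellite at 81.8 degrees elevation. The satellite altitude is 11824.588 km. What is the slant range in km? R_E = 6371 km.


h = 11824.588 km, el = 81.8 deg
d = -R_E*sin(el) + sqrt((R_E*sin(el))^2 + 2*R_E*h + h^2)
d = -6371.0000*sin(1.4277) + sqrt((6371.0000*0.9897762)^2 + 2*6371.0000*11824.588 + 11824.588^2)
d = 11867.0195 km

11867.0195 km


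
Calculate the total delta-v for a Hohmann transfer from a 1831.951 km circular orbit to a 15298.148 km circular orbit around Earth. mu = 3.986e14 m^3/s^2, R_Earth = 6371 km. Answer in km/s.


r1 = 8202.9510 km = 8.202951e+06 m
r2 = 21669.1480 km = 2.1669148e+07 m
dv1 = sqrt(mu/r1)*(sqrt(2*r2/(r1+r2)) - 1) = 1425.4591 m/s
dv2 = sqrt(mu/r2)*(1 - sqrt(2*r1/(r1+r2))) = 1110.4713 m/s
total dv = |dv1| + |dv2| = 1425.4591 + 1110.4713 = 2535.9304 m/s = 2.5359 km/s

2.5359 km/s


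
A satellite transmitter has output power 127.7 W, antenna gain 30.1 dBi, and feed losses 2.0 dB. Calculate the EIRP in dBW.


Pt = 127.7 W = 21.0619 dBW
EIRP = Pt_dBW + Gt - losses = 21.0619 + 30.1 - 2.0 = 49.1619 dBW

49.1619 dBW


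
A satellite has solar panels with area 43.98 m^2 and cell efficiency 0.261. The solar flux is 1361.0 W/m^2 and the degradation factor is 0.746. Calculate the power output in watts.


P = area * eta * S * degradation
P = 43.98 * 0.261 * 1361.0 * 0.746
P = 11654.4742 W

11654.4742 W


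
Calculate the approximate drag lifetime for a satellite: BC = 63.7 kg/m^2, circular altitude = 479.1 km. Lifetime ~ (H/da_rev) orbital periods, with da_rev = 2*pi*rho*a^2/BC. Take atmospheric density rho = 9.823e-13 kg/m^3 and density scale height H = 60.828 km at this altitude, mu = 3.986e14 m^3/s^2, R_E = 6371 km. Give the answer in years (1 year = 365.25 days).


a = R_E + alt = 6850.1000 km = 6.8501e+06 m
da_rev = 2*pi*rho*a^2/BC = 2*pi*9.823e-13*(6.8501e+06)^2/63.7 = 4.546513 m per revolution
N = H/da_rev = 60828.0000 m / 4.546513 m = 13379.0456 revolutions
P = 2*pi*sqrt(a^3/mu) = 5642.3054 s
lifetime = N*P = 13379.0456 * 5642.3054 = 7.5488661e+07 s = 873.7114 days
years = 873.7114 / 365.25 = 2.3921 years

2.3921 years
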